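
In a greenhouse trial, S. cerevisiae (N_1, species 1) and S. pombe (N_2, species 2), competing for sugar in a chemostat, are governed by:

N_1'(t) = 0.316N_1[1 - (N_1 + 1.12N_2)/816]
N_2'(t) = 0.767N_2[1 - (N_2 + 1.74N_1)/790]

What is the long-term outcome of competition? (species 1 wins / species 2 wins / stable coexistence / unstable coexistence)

Compare the nullcline intercepts: K1/α12 = 816/1.12 = 729 < K2 = 790; K2/α21 = 790/1.74 = 454 < K1 = 816.
Since both are reversed, neither can invade when rare; the interior point is a saddle.

unstable coexistence (outcome depends on initial conditions)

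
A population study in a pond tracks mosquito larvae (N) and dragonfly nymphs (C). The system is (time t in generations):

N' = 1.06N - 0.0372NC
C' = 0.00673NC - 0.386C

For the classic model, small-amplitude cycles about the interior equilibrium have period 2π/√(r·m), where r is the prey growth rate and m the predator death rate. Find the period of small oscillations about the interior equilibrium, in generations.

T ≈ 9.82 generations

Here r = 1.06 and m = 0.386, so r·m = 0.409.
ω = √0.409 = 0.64 per generation, hence T = 2π/ω ≈ 9.82 generations.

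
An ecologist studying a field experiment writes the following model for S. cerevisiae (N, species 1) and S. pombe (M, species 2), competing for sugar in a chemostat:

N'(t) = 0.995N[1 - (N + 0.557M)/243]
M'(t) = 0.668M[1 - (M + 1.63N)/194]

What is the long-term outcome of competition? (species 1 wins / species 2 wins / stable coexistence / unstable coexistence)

species 1 excludes species 2

Compare the nullcline intercepts: K1/α12 = 243/0.557 = 436 > K2 = 194; K2/α21 = 194/1.63 = 119 < K1 = 243.
Since the inequalities point opposite ways, species 1 can invade but species 2 cannot.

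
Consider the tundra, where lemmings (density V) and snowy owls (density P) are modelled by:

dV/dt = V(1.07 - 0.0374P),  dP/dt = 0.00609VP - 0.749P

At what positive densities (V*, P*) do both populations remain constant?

V* ≈ 123, P* ≈ 28.6

Set dP/dt = 0 with P > 0: 0.00609V - 0.749 = 0, so V* = 0.749/0.00609 = 123.
Set dV/dt = 0 with V > 0: 1.07 - 0.0374P = 0, so P* = 1.07/0.0374 = 28.6.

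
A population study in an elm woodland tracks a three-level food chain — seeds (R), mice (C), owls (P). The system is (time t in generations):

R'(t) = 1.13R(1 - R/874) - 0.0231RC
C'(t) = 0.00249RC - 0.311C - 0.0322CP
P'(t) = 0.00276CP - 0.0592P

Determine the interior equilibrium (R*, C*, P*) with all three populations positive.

R* ≈ 491, C* ≈ 21.4, P* ≈ 28.3

From dP/dt = 0: 0.00276C* = 0.0592, so C* = 21.4.
From dR/dt = 0: 1.13(1 - R*/874) = 0.0231·21.4, giving R* = 874·(1 - 0.438) = 491.
From dC/dt = 0: 0.00249·491 - 0.311 = 0.0322P*, so P* = 0.911/0.0322 = 28.3.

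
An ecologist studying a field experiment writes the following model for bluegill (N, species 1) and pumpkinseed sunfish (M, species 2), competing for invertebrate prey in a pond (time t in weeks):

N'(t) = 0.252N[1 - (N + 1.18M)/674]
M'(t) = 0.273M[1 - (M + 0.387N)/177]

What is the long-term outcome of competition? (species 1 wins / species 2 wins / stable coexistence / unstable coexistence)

species 1 excludes species 2

Compare the nullcline intercepts: K1/α12 = 674/1.18 = 571 > K2 = 177; K2/α21 = 177/0.387 = 457 < K1 = 674.
Since the inequalities point opposite ways, species 1 can invade but species 2 cannot.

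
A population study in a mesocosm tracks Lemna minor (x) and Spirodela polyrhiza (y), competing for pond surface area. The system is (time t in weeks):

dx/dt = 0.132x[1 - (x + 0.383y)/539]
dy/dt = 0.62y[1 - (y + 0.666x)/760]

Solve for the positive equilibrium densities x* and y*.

Setting both brackets to zero gives the nullclines x + 0.383y = 539 and 0.666x + y = 760.
Substituting y = 760 - 0.666x into the first: x(1 - 0.383·0.666) = 539 - 0.383·760.
So x* = 248/0.745 = 333, and then y* = 760 - 0.666·333 = 538.

x* ≈ 333, y* ≈ 538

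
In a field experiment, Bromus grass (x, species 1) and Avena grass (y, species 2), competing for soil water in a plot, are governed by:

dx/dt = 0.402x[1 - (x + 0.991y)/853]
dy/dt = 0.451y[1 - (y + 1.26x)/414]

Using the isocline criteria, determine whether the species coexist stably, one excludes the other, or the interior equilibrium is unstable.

species 1 excludes species 2

Compare the nullcline intercepts: K1/α12 = 853/0.991 = 861 > K2 = 414; K2/α21 = 414/1.26 = 329 < K1 = 853.
Since the inequalities point opposite ways, species 1 can invade but species 2 cannot.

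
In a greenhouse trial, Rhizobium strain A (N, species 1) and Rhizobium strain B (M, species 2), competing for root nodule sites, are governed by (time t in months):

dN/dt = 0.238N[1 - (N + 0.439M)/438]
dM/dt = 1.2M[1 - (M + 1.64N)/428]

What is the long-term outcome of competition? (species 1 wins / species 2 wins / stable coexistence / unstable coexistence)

species 1 excludes species 2

Compare the nullcline intercepts: K1/α12 = 438/0.439 = 998 > K2 = 428; K2/α21 = 428/1.64 = 261 < K1 = 438.
Since the inequalities point opposite ways, species 1 can invade but species 2 cannot.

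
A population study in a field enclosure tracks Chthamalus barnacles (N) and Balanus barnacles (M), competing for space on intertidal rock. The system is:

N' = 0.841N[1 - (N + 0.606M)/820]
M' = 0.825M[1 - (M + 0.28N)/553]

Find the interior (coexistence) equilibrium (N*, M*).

Setting both brackets to zero gives the nullclines N + 0.606M = 820 and 0.28N + M = 553.
Substituting M = 553 - 0.28N into the first: N(1 - 0.606·0.28) = 820 - 0.606·553.
So N* = 485/0.83 = 584, and then M* = 553 - 0.28·584 = 389.

N* ≈ 584, M* ≈ 389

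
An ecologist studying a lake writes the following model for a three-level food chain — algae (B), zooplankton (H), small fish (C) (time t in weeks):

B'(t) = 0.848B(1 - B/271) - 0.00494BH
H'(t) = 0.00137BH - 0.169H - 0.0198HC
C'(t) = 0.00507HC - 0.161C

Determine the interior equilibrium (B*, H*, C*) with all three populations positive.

B* ≈ 221, H* ≈ 31.8, C* ≈ 6.75

From dC/dt = 0: 0.00507H* = 0.161, so H* = 31.8.
From dB/dt = 0: 0.848(1 - B*/271) = 0.00494·31.8, giving B* = 271·(1 - 0.185) = 221.
From dH/dt = 0: 0.00137·221 - 0.169 = 0.0198C*, so C* = 0.134/0.0198 = 6.75.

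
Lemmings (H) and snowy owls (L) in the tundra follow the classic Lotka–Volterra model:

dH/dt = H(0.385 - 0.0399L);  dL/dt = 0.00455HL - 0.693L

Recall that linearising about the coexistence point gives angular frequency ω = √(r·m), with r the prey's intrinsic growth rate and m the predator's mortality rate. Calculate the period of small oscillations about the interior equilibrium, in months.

T ≈ 12.2 months

Here r = 0.385 and m = 0.693, so r·m = 0.267.
ω = √0.267 = 0.517 per month, hence T = 2π/ω ≈ 12.2 months.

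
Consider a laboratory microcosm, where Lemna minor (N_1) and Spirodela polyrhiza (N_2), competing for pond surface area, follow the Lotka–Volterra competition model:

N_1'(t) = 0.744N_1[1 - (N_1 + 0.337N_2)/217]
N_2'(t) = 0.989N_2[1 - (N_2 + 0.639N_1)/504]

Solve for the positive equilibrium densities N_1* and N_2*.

Setting both brackets to zero gives the nullclines N_1 + 0.337N_2 = 217 and 0.639N_1 + N_2 = 504.
Substituting N_2 = 504 - 0.639N_1 into the first: N_1(1 - 0.337·0.639) = 217 - 0.337·504.
So N_1* = 47.2/0.785 = 60.1, and then N_2* = 504 - 0.639·60.1 = 466.

N_1* ≈ 60.1, N_2* ≈ 466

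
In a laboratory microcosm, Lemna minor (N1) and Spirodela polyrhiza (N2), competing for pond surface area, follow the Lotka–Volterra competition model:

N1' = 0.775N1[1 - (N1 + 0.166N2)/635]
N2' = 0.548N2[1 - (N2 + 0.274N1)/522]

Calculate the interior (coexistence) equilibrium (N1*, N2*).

Setting both brackets to zero gives the nullclines N1 + 0.166N2 = 635 and 0.274N1 + N2 = 522.
Substituting N2 = 522 - 0.274N1 into the first: N1(1 - 0.166·0.274) = 635 - 0.166·522.
So N1* = 548/0.955 = 574, and then N2* = 522 - 0.274·574 = 365.

N1* ≈ 574, N2* ≈ 365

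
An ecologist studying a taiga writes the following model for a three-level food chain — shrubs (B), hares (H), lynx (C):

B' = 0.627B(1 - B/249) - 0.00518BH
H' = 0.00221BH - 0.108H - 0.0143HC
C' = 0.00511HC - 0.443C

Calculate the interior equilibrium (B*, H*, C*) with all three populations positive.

B* ≈ 70.7, H* ≈ 86.7, C* ≈ 3.37

From dC/dt = 0: 0.00511H* = 0.443, so H* = 86.7.
From dB/dt = 0: 0.627(1 - B*/249) = 0.00518·86.7, giving B* = 249·(1 - 0.716) = 70.7.
From dH/dt = 0: 0.00221·70.7 - 0.108 = 0.0143C*, so C* = 0.0482/0.0143 = 3.37.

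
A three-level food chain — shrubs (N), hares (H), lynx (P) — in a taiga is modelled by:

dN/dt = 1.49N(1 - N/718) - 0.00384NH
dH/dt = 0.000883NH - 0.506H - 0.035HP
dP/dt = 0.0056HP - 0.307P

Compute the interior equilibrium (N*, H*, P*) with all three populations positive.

N* ≈ 617, H* ≈ 54.8, P* ≈ 1.1

From dP/dt = 0: 0.0056H* = 0.307, so H* = 54.8.
From dN/dt = 0: 1.49(1 - N*/718) = 0.00384·54.8, giving N* = 718·(1 - 0.141) = 617.
From dH/dt = 0: 0.000883·617 - 0.506 = 0.035P*, so P* = 0.0384/0.035 = 1.1.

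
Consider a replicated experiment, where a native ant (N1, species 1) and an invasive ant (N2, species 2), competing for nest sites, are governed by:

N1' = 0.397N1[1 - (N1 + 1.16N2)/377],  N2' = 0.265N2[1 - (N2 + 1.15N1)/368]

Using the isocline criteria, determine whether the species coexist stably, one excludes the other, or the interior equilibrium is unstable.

Compare the nullcline intercepts: K1/α12 = 377/1.16 = 325 < K2 = 368; K2/α21 = 368/1.15 = 320 < K1 = 377.
Since both are reversed, neither can invade when rare; the interior point is a saddle.

unstable coexistence (outcome depends on initial conditions)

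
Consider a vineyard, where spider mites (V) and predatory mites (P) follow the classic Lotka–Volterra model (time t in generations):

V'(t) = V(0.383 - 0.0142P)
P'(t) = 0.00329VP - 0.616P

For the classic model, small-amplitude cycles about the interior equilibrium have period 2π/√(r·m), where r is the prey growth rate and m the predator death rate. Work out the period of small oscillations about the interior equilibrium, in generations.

Here r = 0.383 and m = 0.616, so r·m = 0.236.
ω = √0.236 = 0.486 per generation, hence T = 2π/ω ≈ 12.9 generations.

T ≈ 12.9 generations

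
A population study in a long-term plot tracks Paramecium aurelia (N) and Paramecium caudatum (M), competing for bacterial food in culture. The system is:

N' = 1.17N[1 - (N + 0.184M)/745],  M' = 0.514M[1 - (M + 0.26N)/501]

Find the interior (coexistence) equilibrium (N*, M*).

Setting both brackets to zero gives the nullclines N + 0.184M = 745 and 0.26N + M = 501.
Substituting M = 501 - 0.26N into the first: N(1 - 0.184·0.26) = 745 - 0.184·501.
So N* = 653/0.952 = 686, and then M* = 501 - 0.26·686 = 323.

N* ≈ 686, M* ≈ 323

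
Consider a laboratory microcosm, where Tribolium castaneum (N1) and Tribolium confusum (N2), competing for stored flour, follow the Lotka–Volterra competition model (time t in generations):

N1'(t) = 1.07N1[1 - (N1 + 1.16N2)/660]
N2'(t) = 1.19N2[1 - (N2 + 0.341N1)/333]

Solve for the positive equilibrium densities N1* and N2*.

N1* ≈ 453, N2* ≈ 179

Setting both brackets to zero gives the nullclines N1 + 1.16N2 = 660 and 0.341N1 + N2 = 333.
Substituting N2 = 333 - 0.341N1 into the first: N1(1 - 1.16·0.341) = 660 - 1.16·333.
So N1* = 274/0.604 = 453, and then N2* = 333 - 0.341·453 = 179.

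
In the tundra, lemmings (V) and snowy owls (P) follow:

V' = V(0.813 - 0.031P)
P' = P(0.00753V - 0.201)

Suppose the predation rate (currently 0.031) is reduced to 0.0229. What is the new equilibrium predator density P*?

At the interior fixed point, setting dV/dt = 0 with V > 0 fixes P* = (prey growth rate)/(VP coefficient) — independent of the other coefficients.
With the change, P* = 0.813/0.0229 = 35.5; it rises from 26.2.

P* ≈ 35.5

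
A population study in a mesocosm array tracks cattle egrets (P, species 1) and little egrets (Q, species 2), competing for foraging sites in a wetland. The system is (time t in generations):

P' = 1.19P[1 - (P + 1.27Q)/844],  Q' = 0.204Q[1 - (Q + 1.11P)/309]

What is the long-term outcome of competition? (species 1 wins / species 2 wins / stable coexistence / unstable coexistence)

Compare the nullcline intercepts: K1/α12 = 844/1.27 = 665 > K2 = 309; K2/α21 = 309/1.11 = 278 < K1 = 844.
Since the inequalities point opposite ways, species 1 can invade but species 2 cannot.

species 1 excludes species 2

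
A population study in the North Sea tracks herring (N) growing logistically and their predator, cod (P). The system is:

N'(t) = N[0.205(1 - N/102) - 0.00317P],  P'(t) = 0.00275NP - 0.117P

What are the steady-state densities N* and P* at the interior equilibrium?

From dP/dt = 0 with P > 0: 0.00275N* = 0.117, so N* = 42.5.
Substitute into dN/dt = 0: 0.205(1 - 42.5/102) = 0.00317P*.
The bracket is 0.583, giving P* = 0.119/0.00317 = 37.7.

N* ≈ 42.5, P* ≈ 37.7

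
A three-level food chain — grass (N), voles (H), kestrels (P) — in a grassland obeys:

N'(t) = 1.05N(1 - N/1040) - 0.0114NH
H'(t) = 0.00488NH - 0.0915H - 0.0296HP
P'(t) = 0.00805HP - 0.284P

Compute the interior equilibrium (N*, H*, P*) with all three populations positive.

N* ≈ 642, H* ≈ 35.3, P* ≈ 103

From dP/dt = 0: 0.00805H* = 0.284, so H* = 35.3.
From dN/dt = 0: 1.05(1 - N*/1040) = 0.0114·35.3, giving N* = 1040·(1 - 0.383) = 642.
From dH/dt = 0: 0.00488·642 - 0.0915 = 0.0296P*, so P* = 3.04/0.0296 = 103.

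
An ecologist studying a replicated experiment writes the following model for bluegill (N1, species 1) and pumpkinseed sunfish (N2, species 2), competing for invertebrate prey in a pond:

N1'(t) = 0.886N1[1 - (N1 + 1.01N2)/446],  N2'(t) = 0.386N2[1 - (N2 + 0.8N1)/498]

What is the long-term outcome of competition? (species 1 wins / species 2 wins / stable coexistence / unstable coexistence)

Compare the nullcline intercepts: K1/α12 = 446/1.01 = 442 < K2 = 498; K2/α21 = 498/0.8 = 622 > K1 = 446.
Since the inequalities point opposite ways, species 2 can invade but species 1 cannot.

species 2 excludes species 1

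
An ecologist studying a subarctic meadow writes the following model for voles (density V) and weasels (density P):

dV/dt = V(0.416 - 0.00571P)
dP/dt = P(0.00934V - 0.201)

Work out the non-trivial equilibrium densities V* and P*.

Set dP/dt = 0 with P > 0: 0.00934V - 0.201 = 0, so V* = 0.201/0.00934 = 21.5.
Set dV/dt = 0 with V > 0: 0.416 - 0.00571P = 0, so P* = 0.416/0.00571 = 72.9.

V* ≈ 21.5, P* ≈ 72.9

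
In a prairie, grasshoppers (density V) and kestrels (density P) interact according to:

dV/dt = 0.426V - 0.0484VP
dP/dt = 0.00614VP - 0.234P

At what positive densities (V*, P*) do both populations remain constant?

V* ≈ 38.1, P* ≈ 8.8

Set dP/dt = 0 with P > 0: 0.00614V - 0.234 = 0, so V* = 0.234/0.00614 = 38.1.
Set dV/dt = 0 with V > 0: 0.426 - 0.0484P = 0, so P* = 0.426/0.0484 = 8.8.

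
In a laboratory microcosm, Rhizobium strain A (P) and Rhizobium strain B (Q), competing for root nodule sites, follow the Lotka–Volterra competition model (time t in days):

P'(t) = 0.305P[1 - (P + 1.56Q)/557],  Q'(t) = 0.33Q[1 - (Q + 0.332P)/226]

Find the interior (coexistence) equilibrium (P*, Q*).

P* ≈ 424, Q* ≈ 85.2

Setting both brackets to zero gives the nullclines P + 1.56Q = 557 and 0.332P + Q = 226.
Substituting Q = 226 - 0.332P into the first: P(1 - 1.56·0.332) = 557 - 1.56·226.
So P* = 204/0.482 = 424, and then Q* = 226 - 0.332·424 = 85.2.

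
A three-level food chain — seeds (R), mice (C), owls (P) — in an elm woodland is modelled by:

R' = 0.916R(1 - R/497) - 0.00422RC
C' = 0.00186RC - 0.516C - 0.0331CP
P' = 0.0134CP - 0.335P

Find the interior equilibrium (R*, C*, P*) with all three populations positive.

R* ≈ 440, C* ≈ 25, P* ≈ 9.12

From dP/dt = 0: 0.0134C* = 0.335, so C* = 25.
From dR/dt = 0: 0.916(1 - R*/497) = 0.00422·25, giving R* = 497·(1 - 0.115) = 440.
From dC/dt = 0: 0.00186·440 - 0.516 = 0.0331P*, so P* = 0.302/0.0331 = 9.12.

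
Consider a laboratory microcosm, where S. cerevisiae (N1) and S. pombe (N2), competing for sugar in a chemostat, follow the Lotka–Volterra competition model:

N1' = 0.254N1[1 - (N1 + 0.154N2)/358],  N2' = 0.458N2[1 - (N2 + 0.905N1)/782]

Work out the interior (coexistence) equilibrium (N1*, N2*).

N1* ≈ 276, N2* ≈ 532

Setting both brackets to zero gives the nullclines N1 + 0.154N2 = 358 and 0.905N1 + N2 = 782.
Substituting N2 = 782 - 0.905N1 into the first: N1(1 - 0.154·0.905) = 358 - 0.154·782.
So N1* = 238/0.861 = 276, and then N2* = 782 - 0.905·276 = 532.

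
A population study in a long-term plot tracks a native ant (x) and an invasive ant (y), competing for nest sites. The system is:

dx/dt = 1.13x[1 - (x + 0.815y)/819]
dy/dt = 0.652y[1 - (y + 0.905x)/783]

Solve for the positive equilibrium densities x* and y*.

x* ≈ 689, y* ≈ 159

Setting both brackets to zero gives the nullclines x + 0.815y = 819 and 0.905x + y = 783.
Substituting y = 783 - 0.905x into the first: x(1 - 0.815·0.905) = 819 - 0.815·783.
So x* = 181/0.262 = 689, and then y* = 783 - 0.905·689 = 159.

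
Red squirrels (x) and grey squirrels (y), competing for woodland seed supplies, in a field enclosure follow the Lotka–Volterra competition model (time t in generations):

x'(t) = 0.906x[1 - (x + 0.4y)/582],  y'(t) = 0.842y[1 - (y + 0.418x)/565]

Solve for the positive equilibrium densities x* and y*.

x* ≈ 427, y* ≈ 386

Setting both brackets to zero gives the nullclines x + 0.4y = 582 and 0.418x + y = 565.
Substituting y = 565 - 0.418x into the first: x(1 - 0.4·0.418) = 582 - 0.4·565.
So x* = 356/0.833 = 427, and then y* = 565 - 0.418·427 = 386.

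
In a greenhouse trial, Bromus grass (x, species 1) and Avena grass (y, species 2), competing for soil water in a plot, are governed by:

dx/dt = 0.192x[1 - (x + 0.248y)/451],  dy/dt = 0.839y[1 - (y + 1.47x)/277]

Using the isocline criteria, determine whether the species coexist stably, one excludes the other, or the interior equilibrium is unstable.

Compare the nullcline intercepts: K1/α12 = 451/0.248 = 1820 > K2 = 277; K2/α21 = 277/1.47 = 188 < K1 = 451.
Since the inequalities point opposite ways, species 1 can invade but species 2 cannot.

species 1 excludes species 2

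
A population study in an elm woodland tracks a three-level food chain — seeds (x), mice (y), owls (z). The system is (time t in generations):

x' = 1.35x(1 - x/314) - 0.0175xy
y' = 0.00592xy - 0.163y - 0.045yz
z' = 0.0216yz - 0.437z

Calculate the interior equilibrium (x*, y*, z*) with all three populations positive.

x* ≈ 232, y* ≈ 20.2, z* ≈ 26.9

From dz/dt = 0: 0.0216y* = 0.437, so y* = 20.2.
From dx/dt = 0: 1.35(1 - x*/314) = 0.0175·20.2, giving x* = 314·(1 - 0.262) = 232.
From dy/dt = 0: 0.00592·232 - 0.163 = 0.045z*, so z* = 1.21/0.045 = 26.9.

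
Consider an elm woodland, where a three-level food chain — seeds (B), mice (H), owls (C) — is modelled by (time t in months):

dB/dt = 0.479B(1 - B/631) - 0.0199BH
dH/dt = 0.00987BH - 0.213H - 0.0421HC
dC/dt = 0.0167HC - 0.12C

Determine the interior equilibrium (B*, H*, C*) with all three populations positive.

B* ≈ 443, H* ≈ 7.19, C* ≈ 98.7

From dC/dt = 0: 0.0167H* = 0.12, so H* = 7.19.
From dB/dt = 0: 0.479(1 - B*/631) = 0.0199·7.19, giving B* = 631·(1 - 0.299) = 443.
From dH/dt = 0: 0.00987·443 - 0.213 = 0.0421C*, so C* = 4.16/0.0421 = 98.7.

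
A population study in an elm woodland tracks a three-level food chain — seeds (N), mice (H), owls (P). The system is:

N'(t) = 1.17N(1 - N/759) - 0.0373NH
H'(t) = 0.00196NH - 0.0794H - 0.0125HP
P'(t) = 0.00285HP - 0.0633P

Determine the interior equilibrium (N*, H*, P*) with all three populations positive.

N* ≈ 222, H* ≈ 22.2, P* ≈ 28.4

From dP/dt = 0: 0.00285H* = 0.0633, so H* = 22.2.
From dN/dt = 0: 1.17(1 - N*/759) = 0.0373·22.2, giving N* = 759·(1 - 0.708) = 222.
From dH/dt = 0: 0.00196·222 - 0.0794 = 0.0125P*, so P* = 0.355/0.0125 = 28.4.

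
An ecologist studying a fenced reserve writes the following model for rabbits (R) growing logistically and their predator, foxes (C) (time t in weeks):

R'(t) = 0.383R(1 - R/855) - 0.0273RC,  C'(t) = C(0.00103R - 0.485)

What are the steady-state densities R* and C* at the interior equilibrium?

From dC/dt = 0 with C > 0: 0.00103R* = 0.485, so R* = 471.
Substitute into dR/dt = 0: 0.383(1 - 471/855) = 0.0273C*.
The bracket is 0.449, giving C* = 0.172/0.0273 = 6.3.

R* ≈ 471, C* ≈ 6.3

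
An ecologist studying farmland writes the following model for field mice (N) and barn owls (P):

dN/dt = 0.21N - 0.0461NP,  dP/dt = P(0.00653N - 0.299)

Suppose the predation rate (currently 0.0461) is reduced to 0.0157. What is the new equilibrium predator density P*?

At the interior fixed point, setting dN/dt = 0 with N > 0 fixes P* = (prey growth rate)/(NP coefficient) — independent of the other coefficients.
With the change, P* = 0.21/0.0157 = 13.4; it rises from 4.56.

P* ≈ 13.4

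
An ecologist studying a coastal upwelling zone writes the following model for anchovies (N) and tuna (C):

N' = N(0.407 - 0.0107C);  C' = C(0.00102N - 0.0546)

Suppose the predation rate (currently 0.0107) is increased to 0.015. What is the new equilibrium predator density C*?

At the interior fixed point, setting dN/dt = 0 with N > 0 fixes C* = (prey growth rate)/(NC coefficient) — independent of the other coefficients.
With the change, C* = 0.407/0.015 = 27.1; it falls from 38.

C* ≈ 27.1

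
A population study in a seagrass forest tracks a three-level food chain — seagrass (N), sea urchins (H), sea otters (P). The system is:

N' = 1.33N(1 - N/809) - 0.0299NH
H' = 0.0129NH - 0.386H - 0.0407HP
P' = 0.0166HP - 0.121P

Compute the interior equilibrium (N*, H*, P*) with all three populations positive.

N* ≈ 676, H* ≈ 7.29, P* ≈ 205

From dP/dt = 0: 0.0166H* = 0.121, so H* = 7.29.
From dN/dt = 0: 1.33(1 - N*/809) = 0.0299·7.29, giving N* = 809·(1 - 0.164) = 676.
From dH/dt = 0: 0.0129·676 - 0.386 = 0.0407P*, so P* = 8.34/0.0407 = 205.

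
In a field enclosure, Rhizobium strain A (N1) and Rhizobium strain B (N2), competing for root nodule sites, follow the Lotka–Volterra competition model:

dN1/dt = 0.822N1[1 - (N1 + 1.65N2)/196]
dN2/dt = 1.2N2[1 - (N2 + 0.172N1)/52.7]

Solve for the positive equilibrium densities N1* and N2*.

N1* ≈ 152, N2* ≈ 26.5

Setting both brackets to zero gives the nullclines N1 + 1.65N2 = 196 and 0.172N1 + N2 = 52.7.
Substituting N2 = 52.7 - 0.172N1 into the first: N1(1 - 1.65·0.172) = 196 - 1.65·52.7.
So N1* = 109/0.716 = 152, and then N2* = 52.7 - 0.172·152 = 26.5.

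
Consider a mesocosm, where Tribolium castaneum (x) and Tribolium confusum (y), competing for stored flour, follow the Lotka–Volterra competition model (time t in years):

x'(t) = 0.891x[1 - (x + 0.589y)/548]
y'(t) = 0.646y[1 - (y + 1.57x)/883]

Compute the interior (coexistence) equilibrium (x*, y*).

Setting both brackets to zero gives the nullclines x + 0.589y = 548 and 1.57x + y = 883.
Substituting y = 883 - 1.57x into the first: x(1 - 0.589·1.57) = 548 - 0.589·883.
So x* = 27.9/0.0753 = 371, and then y* = 883 - 1.57·371 = 301.

x* ≈ 371, y* ≈ 301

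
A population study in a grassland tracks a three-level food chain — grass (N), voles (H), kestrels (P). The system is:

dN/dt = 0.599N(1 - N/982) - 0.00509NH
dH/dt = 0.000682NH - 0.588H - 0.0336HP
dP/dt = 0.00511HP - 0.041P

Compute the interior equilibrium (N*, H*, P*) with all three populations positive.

From dP/dt = 0: 0.00511H* = 0.041, so H* = 8.02.
From dN/dt = 0: 0.599(1 - N*/982) = 0.00509·8.02, giving N* = 982·(1 - 0.0682) = 915.
From dH/dt = 0: 0.000682·915 - 0.588 = 0.0336P*, so P* = 0.0361/0.0336 = 1.07.

N* ≈ 915, H* ≈ 8.02, P* ≈ 1.07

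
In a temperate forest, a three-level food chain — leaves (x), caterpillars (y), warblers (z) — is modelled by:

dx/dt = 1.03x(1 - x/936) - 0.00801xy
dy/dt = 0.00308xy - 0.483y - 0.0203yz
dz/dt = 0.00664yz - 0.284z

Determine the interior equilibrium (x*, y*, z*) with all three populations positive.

From dz/dt = 0: 0.00664y* = 0.284, so y* = 42.8.
From dx/dt = 0: 1.03(1 - x*/936) = 0.00801·42.8, giving x* = 936·(1 - 0.333) = 625.
From dy/dt = 0: 0.00308·625 - 0.483 = 0.0203z*, so z* = 1.44/0.0203 = 71.

x* ≈ 625, y* ≈ 42.8, z* ≈ 71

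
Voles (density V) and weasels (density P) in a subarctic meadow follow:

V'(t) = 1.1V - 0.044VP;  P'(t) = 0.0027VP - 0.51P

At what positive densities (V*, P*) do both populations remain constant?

Set dP/dt = 0 with P > 0: 0.0027V - 0.51 = 0, so V* = 0.51/0.0027 = 189.
Set dV/dt = 0 with V > 0: 1.1 - 0.044P = 0, so P* = 1.1/0.044 = 25.

V* ≈ 189, P* ≈ 25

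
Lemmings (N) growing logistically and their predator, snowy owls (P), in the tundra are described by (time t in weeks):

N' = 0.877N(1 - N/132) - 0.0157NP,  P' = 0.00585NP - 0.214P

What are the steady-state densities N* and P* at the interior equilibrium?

From dP/dt = 0 with P > 0: 0.00585N* = 0.214, so N* = 36.6.
Substitute into dN/dt = 0: 0.877(1 - 36.6/132) = 0.0157P*.
The bracket is 0.723, giving P* = 0.634/0.0157 = 40.4.

N* ≈ 36.6, P* ≈ 40.4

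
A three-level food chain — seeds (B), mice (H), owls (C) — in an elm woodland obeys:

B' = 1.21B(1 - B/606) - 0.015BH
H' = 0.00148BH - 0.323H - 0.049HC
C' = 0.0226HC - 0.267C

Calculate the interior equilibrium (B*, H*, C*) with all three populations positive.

B* ≈ 517, H* ≈ 11.8, C* ≈ 9.03

From dC/dt = 0: 0.0226H* = 0.267, so H* = 11.8.
From dB/dt = 0: 1.21(1 - B*/606) = 0.015·11.8, giving B* = 606·(1 - 0.146) = 517.
From dH/dt = 0: 0.00148·517 - 0.323 = 0.049C*, so C* = 0.443/0.049 = 9.03.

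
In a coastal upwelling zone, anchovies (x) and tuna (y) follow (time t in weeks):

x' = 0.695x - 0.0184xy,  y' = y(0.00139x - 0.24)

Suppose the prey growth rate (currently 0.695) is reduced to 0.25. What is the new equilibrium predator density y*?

At the interior fixed point, setting dx/dt = 0 with x > 0 fixes y* = (prey growth rate)/(xy coefficient) — independent of the other coefficients.
With the change, y* = 0.25/0.0184 = 13.6; it falls from 37.8.

y* ≈ 13.6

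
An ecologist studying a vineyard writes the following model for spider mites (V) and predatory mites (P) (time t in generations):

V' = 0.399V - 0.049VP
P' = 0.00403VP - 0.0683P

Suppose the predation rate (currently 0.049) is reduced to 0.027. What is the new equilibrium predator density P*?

At the interior fixed point, setting dV/dt = 0 with V > 0 fixes P* = (prey growth rate)/(VP coefficient) — independent of the other coefficients.
With the change, P* = 0.399/0.027 = 14.8; it rises from 8.14.

P* ≈ 14.8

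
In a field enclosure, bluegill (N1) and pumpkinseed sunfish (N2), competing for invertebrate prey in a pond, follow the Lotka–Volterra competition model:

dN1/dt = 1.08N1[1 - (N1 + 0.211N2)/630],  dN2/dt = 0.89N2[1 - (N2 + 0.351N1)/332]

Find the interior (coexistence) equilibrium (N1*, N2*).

Setting both brackets to zero gives the nullclines N1 + 0.211N2 = 630 and 0.351N1 + N2 = 332.
Substituting N2 = 332 - 0.351N1 into the first: N1(1 - 0.211·0.351) = 630 - 0.211·332.
So N1* = 560/0.926 = 605, and then N2* = 332 - 0.351·605 = 120.

N1* ≈ 605, N2* ≈ 120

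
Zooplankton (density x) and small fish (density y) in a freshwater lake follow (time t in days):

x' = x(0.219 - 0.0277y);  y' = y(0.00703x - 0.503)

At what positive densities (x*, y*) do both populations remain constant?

x* ≈ 71.6, y* ≈ 7.91

Set dy/dt = 0 with y > 0: 0.00703x - 0.503 = 0, so x* = 0.503/0.00703 = 71.6.
Set dx/dt = 0 with x > 0: 0.219 - 0.0277y = 0, so y* = 0.219/0.0277 = 7.91.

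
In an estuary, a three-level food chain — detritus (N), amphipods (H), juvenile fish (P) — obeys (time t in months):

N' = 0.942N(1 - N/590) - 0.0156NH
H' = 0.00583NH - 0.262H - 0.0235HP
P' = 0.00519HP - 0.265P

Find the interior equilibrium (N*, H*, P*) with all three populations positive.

N* ≈ 91.1, H* ≈ 51.1, P* ≈ 11.5

From dP/dt = 0: 0.00519H* = 0.265, so H* = 51.1.
From dN/dt = 0: 0.942(1 - N*/590) = 0.0156·51.1, giving N* = 590·(1 - 0.846) = 91.1.
From dH/dt = 0: 0.00583·91.1 - 0.262 = 0.0235P*, so P* = 0.269/0.0235 = 11.5.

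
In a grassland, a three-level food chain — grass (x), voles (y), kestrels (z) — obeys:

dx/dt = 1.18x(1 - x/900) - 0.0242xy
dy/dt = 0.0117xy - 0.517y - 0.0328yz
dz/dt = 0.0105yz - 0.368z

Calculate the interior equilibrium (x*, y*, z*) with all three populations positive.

x* ≈ 253, y* ≈ 35, z* ≈ 74.5

From dz/dt = 0: 0.0105y* = 0.368, so y* = 35.
From dx/dt = 0: 1.18(1 - x*/900) = 0.0242·35, giving x* = 900·(1 - 0.719) = 253.
From dy/dt = 0: 0.0117·253 - 0.517 = 0.0328z*, so z* = 2.44/0.0328 = 74.5.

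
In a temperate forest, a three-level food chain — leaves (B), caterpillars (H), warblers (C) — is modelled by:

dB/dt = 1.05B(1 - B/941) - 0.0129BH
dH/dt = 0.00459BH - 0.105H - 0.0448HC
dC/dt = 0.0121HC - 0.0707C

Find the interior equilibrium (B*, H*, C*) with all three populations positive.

From dC/dt = 0: 0.0121H* = 0.0707, so H* = 5.84.
From dB/dt = 0: 1.05(1 - B*/941) = 0.0129·5.84, giving B* = 941·(1 - 0.0718) = 873.
From dH/dt = 0: 0.00459·873 - 0.105 = 0.0448C*, so C* = 3.9/0.0448 = 87.1.

B* ≈ 873, H* ≈ 5.84, C* ≈ 87.1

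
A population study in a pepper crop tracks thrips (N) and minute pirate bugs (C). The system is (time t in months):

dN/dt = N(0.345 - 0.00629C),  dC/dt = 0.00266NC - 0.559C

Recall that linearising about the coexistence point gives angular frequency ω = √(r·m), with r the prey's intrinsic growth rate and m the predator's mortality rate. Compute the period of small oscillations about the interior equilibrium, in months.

Here r = 0.345 and m = 0.559, so r·m = 0.193.
ω = √0.193 = 0.439 per month, hence T = 2π/ω ≈ 14.3 months.

T ≈ 14.3 months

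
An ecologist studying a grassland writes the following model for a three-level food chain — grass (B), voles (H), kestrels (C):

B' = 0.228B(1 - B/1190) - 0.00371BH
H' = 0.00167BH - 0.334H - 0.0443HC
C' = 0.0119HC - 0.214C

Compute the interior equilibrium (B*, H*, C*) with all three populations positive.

From dC/dt = 0: 0.0119H* = 0.214, so H* = 18.
From dB/dt = 0: 0.228(1 - B*/1190) = 0.00371·18, giving B* = 1190·(1 - 0.293) = 842.
From dH/dt = 0: 0.00167·842 - 0.334 = 0.0443C*, so C* = 1.07/0.0443 = 24.2.

B* ≈ 842, H* ≈ 18, C* ≈ 24.2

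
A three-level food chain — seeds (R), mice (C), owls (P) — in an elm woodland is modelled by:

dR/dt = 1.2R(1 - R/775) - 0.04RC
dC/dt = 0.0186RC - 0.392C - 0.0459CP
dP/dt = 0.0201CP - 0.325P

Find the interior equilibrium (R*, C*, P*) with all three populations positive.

R* ≈ 357, C* ≈ 16.2, P* ≈ 136

From dP/dt = 0: 0.0201C* = 0.325, so C* = 16.2.
From dR/dt = 0: 1.2(1 - R*/775) = 0.04·16.2, giving R* = 775·(1 - 0.539) = 357.
From dC/dt = 0: 0.0186·357 - 0.392 = 0.0459P*, so P* = 6.25/0.0459 = 136.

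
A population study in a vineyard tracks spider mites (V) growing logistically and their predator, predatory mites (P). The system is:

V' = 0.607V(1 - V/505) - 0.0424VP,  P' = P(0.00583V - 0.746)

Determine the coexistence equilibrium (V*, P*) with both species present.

V* ≈ 128, P* ≈ 10.7

From dP/dt = 0 with P > 0: 0.00583V* = 0.746, so V* = 128.
Substitute into dV/dt = 0: 0.607(1 - 128/505) = 0.0424P*.
The bracket is 0.747, giving P* = 0.453/0.0424 = 10.7.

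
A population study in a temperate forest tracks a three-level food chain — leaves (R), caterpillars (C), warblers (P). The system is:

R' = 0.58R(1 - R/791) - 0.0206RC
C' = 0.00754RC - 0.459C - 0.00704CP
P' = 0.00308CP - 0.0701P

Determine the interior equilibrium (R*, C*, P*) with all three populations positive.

R* ≈ 152, C* ≈ 22.8, P* ≈ 97.2

From dP/dt = 0: 0.00308C* = 0.0701, so C* = 22.8.
From dR/dt = 0: 0.58(1 - R*/791) = 0.0206·22.8, giving R* = 791·(1 - 0.808) = 152.
From dC/dt = 0: 0.00754·152 - 0.459 = 0.00704P*, so P* = 0.684/0.00704 = 97.2.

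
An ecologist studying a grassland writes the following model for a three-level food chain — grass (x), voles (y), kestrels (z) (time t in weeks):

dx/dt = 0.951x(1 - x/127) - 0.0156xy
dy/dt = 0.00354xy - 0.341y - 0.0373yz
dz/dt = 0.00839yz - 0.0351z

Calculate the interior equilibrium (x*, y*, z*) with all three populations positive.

x* ≈ 118, y* ≈ 4.18, z* ≈ 2.08

From dz/dt = 0: 0.00839y* = 0.0351, so y* = 4.18.
From dx/dt = 0: 0.951(1 - x*/127) = 0.0156·4.18, giving x* = 127·(1 - 0.0686) = 118.
From dy/dt = 0: 0.00354·118 - 0.341 = 0.0373z*, so z* = 0.0777/0.0373 = 2.08.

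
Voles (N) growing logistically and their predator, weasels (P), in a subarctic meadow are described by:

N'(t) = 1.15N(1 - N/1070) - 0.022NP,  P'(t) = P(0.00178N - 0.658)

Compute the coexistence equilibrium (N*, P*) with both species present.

N* ≈ 370, P* ≈ 34.2

From dP/dt = 0 with P > 0: 0.00178N* = 0.658, so N* = 370.
Substitute into dN/dt = 0: 1.15(1 - 370/1070) = 0.022P*.
The bracket is 0.655, giving P* = 0.753/0.022 = 34.2.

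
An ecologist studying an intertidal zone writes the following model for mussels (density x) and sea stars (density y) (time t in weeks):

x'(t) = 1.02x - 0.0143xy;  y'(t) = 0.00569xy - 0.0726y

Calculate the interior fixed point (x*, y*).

Set dy/dt = 0 with y > 0: 0.00569x - 0.0726 = 0, so x* = 0.0726/0.00569 = 12.8.
Set dx/dt = 0 with x > 0: 1.02 - 0.0143y = 0, so y* = 1.02/0.0143 = 71.3.

x* ≈ 12.8, y* ≈ 71.3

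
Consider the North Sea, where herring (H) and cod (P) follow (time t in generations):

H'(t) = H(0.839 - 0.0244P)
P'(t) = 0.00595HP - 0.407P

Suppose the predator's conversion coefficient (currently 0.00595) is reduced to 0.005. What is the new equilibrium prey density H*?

H* ≈ 81.4

At the interior fixed point, setting dP/dt = 0 with P > 0 fixes H* = (predator death rate)/(HP coefficient) — independent of the other coefficients.
With the change, H* = 0.407/0.005 = 81.4; it rises from 68.4.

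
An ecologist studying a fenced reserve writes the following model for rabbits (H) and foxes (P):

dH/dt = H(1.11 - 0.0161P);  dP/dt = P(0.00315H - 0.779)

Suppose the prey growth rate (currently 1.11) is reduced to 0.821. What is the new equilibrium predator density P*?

P* ≈ 51

At the interior fixed point, setting dH/dt = 0 with H > 0 fixes P* = (prey growth rate)/(HP coefficient) — independent of the other coefficients.
With the change, P* = 0.821/0.0161 = 51; it falls from 68.9.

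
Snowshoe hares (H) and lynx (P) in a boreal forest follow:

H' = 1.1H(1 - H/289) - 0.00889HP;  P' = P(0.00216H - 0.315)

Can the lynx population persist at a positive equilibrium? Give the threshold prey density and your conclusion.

Threshold H = 146; K > 146, so yes, the predator persists.

The predator equation gives dP/dt > 0 only when H > 0.315/0.00216 = 146.
Without the predator, H → K = 289. Since 289 > 146, the predator can invade and persist.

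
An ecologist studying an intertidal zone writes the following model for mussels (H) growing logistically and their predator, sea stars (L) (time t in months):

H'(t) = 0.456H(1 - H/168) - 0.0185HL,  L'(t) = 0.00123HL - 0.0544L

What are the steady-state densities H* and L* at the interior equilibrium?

H* ≈ 44.2, L* ≈ 18.2

From dL/dt = 0 with L > 0: 0.00123H* = 0.0544, so H* = 44.2.
Substitute into dH/dt = 0: 0.456(1 - 44.2/168) = 0.0185L*.
The bracket is 0.737, giving L* = 0.336/0.0185 = 18.2.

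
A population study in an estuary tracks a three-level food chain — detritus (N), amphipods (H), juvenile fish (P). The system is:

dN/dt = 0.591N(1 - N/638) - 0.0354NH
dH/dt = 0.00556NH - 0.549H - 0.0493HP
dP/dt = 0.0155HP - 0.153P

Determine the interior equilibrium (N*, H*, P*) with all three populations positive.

N* ≈ 261, H* ≈ 9.87, P* ≈ 18.3

From dP/dt = 0: 0.0155H* = 0.153, so H* = 9.87.
From dN/dt = 0: 0.591(1 - N*/638) = 0.0354·9.87, giving N* = 638·(1 - 0.591) = 261.
From dH/dt = 0: 0.00556·261 - 0.549 = 0.0493P*, so P* = 0.901/0.0493 = 18.3.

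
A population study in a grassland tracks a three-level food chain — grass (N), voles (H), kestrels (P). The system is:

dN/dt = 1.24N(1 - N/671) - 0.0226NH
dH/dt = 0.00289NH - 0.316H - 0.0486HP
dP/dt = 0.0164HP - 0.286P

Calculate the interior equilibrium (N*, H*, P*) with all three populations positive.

From dP/dt = 0: 0.0164H* = 0.286, so H* = 17.4.
From dN/dt = 0: 1.24(1 - N*/671) = 0.0226·17.4, giving N* = 671·(1 - 0.318) = 458.
From dH/dt = 0: 0.00289·458 - 0.316 = 0.0486P*, so P* = 1.01/0.0486 = 20.7.

N* ≈ 458, H* ≈ 17.4, P* ≈ 20.7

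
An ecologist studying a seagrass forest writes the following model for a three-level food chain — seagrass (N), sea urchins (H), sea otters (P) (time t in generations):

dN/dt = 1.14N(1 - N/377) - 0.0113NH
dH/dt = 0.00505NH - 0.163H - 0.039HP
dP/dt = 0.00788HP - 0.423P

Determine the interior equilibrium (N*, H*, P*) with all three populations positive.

N* ≈ 176, H* ≈ 53.7, P* ≈ 18.7

From dP/dt = 0: 0.00788H* = 0.423, so H* = 53.7.
From dN/dt = 0: 1.14(1 - N*/377) = 0.0113·53.7, giving N* = 377·(1 - 0.532) = 176.
From dH/dt = 0: 0.00505·176 - 0.163 = 0.039P*, so P* = 0.728/0.039 = 18.7.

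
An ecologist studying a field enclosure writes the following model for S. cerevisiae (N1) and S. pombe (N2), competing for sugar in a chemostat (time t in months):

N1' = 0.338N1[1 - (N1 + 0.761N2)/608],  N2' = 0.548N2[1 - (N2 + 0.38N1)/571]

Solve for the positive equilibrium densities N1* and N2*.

Setting both brackets to zero gives the nullclines N1 + 0.761N2 = 608 and 0.38N1 + N2 = 571.
Substituting N2 = 571 - 0.38N1 into the first: N1(1 - 0.761·0.38) = 608 - 0.761·571.
So N1* = 173/0.711 = 244, and then N2* = 571 - 0.38·244 = 478.

N1* ≈ 244, N2* ≈ 478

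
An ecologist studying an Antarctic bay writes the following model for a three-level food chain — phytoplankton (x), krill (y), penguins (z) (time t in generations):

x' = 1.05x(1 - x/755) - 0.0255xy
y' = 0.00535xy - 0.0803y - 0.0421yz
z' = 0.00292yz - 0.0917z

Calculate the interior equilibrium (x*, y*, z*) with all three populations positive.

x* ≈ 179, y* ≈ 31.4, z* ≈ 20.9

From dz/dt = 0: 0.00292y* = 0.0917, so y* = 31.4.
From dx/dt = 0: 1.05(1 - x*/755) = 0.0255·31.4, giving x* = 755·(1 - 0.763) = 179.
From dy/dt = 0: 0.00535·179 - 0.0803 = 0.0421z*, so z* = 0.878/0.0421 = 20.9.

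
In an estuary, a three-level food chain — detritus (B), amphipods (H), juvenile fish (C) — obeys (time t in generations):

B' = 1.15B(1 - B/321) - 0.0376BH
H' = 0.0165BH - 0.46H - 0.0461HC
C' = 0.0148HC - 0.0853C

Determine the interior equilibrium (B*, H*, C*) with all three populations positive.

From dC/dt = 0: 0.0148H* = 0.0853, so H* = 5.76.
From dB/dt = 0: 1.15(1 - B*/321) = 0.0376·5.76, giving B* = 321·(1 - 0.188) = 261.
From dH/dt = 0: 0.0165·261 - 0.46 = 0.0461C*, so C* = 3.84/0.0461 = 83.3.

B* ≈ 261, H* ≈ 5.76, C* ≈ 83.3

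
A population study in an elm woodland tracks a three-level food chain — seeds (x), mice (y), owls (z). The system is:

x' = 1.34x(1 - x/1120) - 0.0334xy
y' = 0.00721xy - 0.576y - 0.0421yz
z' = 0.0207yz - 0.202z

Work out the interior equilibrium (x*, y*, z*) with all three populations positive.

From dz/dt = 0: 0.0207y* = 0.202, so y* = 9.76.
From dx/dt = 0: 1.34(1 - x*/1120) = 0.0334·9.76, giving x* = 1120·(1 - 0.243) = 848.
From dy/dt = 0: 0.00721·848 - 0.576 = 0.0421z*, so z* = 5.54/0.0421 = 131.

x* ≈ 848, y* ≈ 9.76, z* ≈ 131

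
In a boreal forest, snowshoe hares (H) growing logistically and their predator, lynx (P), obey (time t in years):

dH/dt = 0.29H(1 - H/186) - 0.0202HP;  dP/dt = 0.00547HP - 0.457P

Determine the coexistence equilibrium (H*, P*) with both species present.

H* ≈ 83.5, P* ≈ 7.91

From dP/dt = 0 with P > 0: 0.00547H* = 0.457, so H* = 83.5.
Substitute into dH/dt = 0: 0.29(1 - 83.5/186) = 0.0202P*.
The bracket is 0.551, giving P* = 0.16/0.0202 = 7.91.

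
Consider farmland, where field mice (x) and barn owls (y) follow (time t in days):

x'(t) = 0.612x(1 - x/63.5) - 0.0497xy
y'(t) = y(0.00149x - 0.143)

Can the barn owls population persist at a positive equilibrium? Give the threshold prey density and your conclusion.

Threshold x = 96; K < 96, so no, the predator goes extinct.

The predator equation gives dy/dt > 0 only when x > 0.143/0.00149 = 96.
Without the predator, x → K = 63.5. Since 63.5 < 96, the predator cannot invade.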